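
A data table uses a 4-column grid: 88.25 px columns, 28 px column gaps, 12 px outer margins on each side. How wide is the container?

461 px

Total width: 2·12 + 4·88.25 + 3·28 = 461 px.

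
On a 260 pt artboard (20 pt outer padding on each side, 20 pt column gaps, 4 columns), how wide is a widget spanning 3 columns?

160 pt

Content width = 260 − 2·20 = 220 pt.
4 columns + 3 column gaps: 4c + 3·20 = 220.
4c = 220 − 60 = 160, so c = 40 pt.
3-column span = 3·40 + 2·20 = 160 pt.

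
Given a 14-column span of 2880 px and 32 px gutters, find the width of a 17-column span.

3504 px

14 columns + 13 gutters: 14c + 13·32 = 2880.
14c = 2880 − 416 = 2464, so c = 176 px.
17 columns plus 16 gutters: 2992 + 512 = 3504 px.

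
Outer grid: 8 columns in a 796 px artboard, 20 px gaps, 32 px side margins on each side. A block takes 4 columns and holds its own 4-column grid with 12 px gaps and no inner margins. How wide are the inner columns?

80 px

Inside the margins: 796 − 64 = 732 px.
732 − 7·20 = 592; ÷8 gives c = 74 px.
Span of 4: 4·74 + 3·20 = 296 + 60 = 356 px.
356 − 3·12 = 320; ÷4 gives d = 80 px.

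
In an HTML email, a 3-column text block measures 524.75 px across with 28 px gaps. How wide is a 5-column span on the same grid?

3 columns + 2 gaps: 3c + 2·28 = 524.75.
3c = 524.75 − 56 = 468.75, so c = 156.25 px.
5-column span = 5·156.25 + 4·28 = 893.25 px.

893.25 px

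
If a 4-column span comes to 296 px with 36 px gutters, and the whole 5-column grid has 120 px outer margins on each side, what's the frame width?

619 px

4c + 3·36 = 296 → 4c = 188 → c = 47 px.
Adding margins, columns and gutters: 240 + 235 + 144 = 619 px.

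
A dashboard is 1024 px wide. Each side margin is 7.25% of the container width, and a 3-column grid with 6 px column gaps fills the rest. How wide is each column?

Each margin = 7.25% of 1024 = 74.24 px; content = 1024 − 2·74.24 = 875.52 px.
Subtracting 2 column gaps of 6 leaves 863.52 for 3 columns, so c = 287.84 px.

287.84 px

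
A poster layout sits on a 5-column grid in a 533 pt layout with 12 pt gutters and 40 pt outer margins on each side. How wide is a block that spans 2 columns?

174 pt

Inside the margins: 533 − 80 = 453 pt.
5c + 4·12 = 453 → 5c = 405 → c = 81 pt.
2 columns plus 1 gutter: 162 + 12 = 174 pt.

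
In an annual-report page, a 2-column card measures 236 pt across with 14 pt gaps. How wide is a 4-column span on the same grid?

2c + 1·14 = 236 → 2c = 222 → c = 111 pt.
4 columns plus 3 gaps: 444 + 42 = 486 pt.

486 pt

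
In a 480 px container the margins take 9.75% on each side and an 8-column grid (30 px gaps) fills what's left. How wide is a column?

480 × (1 − 2·9.75%) = 480 × 80.5% = 386.4 px for the columns.
Subtracting 7 gaps of 30 leaves 176.4 for 8 columns, so c = 22.05 px.

22.05 px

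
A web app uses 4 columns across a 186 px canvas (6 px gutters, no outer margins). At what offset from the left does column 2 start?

4c + 3·6 = 186 → 4c = 168 → c = 42 px.
Before column 2: 1 column + 1 gutter.
Offset = 1·(42 + 6) = 1·48 = 48 px.

48 px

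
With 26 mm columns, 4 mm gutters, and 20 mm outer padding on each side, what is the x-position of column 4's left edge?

Before column 4: the margin + 3 columns + 3 gutters.
Offset = 20 + 3·(26 + 4) = 20 + 90 = 110 mm.

110 mm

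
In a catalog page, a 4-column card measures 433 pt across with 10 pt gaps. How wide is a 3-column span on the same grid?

433 − 3·10 = 403; ÷4 gives c = 100.75 pt.
Span of 3: 3·100.75 + 2·10 = 302.25 + 20 = 322.25 pt.

322.25 pt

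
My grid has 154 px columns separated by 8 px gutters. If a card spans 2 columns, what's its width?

316 px

2-column span = 2·154 + 1·8 = 316 px.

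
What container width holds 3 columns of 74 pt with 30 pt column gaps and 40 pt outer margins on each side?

362 pt

Container = 2·40 + 3·74 + 2·30 = 80 + 222 + 60 = 362 pt.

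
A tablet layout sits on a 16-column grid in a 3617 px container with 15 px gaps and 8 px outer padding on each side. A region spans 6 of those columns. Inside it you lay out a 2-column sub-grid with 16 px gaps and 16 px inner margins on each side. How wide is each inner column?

646.5 px

Take off 16 px of margins, leaving 3601 px.
16c + 15·15 = 3601 → 16c = 3376 → c = 211 px.
Span of 6: 6·211 + 5·15 = 1266 + 75 = 1341 px.
Inner content = 1341 − 2·16 = 1309 px.
2 columns + 1 gap: 2d + 1·16 = 1309.
2d = 1309 − 16 = 1293, so d = 646.5 px.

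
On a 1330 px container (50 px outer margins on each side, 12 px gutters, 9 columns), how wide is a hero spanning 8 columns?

Content width = 1330 − 2·50 = 1230 px.
1230 − 8·12 = 1134; ÷9 gives c = 126 px.
8-column span = 8·126 + 7·12 = 1092 px.

1092 px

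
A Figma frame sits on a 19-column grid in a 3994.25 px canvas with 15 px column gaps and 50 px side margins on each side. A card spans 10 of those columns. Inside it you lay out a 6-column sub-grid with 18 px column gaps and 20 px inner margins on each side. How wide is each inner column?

318.75 px

Outer content = 3994.25 − 2·50 = 3894.25 px.
19c + 18·15 = 3894.25 → 19c = 3624.25 → c = 190.75 px.
Span of 10: 10·190.75 + 9·15 = 1907.5 + 135 = 2042.5 px.
Inner content = 2042.5 − 2·20 = 2002.5 px.
2002.5 − 5·18 = 1912.5; ÷6 gives d = 318.75 px.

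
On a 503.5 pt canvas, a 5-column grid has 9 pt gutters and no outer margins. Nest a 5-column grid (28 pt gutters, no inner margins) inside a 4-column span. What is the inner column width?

57.8 pt

503.5 − 4·9 = 467.5; ÷5 gives c = 93.5 pt.
4-column span = 4·93.5 + 3·9 = 401 pt.
5d + 4·28 = 401 → 5d = 289 → d = 57.8 pt.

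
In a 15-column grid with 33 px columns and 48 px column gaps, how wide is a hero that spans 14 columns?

1086 px

14 columns plus 13 column gaps: 462 + 624 = 1086 px.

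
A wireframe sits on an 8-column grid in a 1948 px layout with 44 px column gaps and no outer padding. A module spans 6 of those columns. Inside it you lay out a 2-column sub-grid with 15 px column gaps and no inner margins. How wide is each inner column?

717.5 px

8c + 7·44 = 1948 → 8c = 1640 → c = 205 px.
6 columns plus 5 column gaps: 1230 + 220 = 1450 px.
2d + 1·15 = 1450 → 2d = 1435 → d = 717.5 px.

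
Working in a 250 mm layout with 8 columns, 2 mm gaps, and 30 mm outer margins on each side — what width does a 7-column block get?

166 mm

Take off 60 mm of margins, leaving 190 mm.
8 columns + 7 gaps: 8c + 7·2 = 190.
8c = 190 − 14 = 176, so c = 22 mm.
Span of 7: 7·22 + 6·2 = 154 + 12 = 166 mm.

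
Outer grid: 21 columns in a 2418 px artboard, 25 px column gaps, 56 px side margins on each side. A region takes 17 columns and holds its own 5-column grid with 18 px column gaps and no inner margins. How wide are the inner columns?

358 px

Outer content = 2418 − 2·56 = 2306 px.
21c + 20·25 = 2306 → 21c = 1806 → c = 86 px.
17 columns plus 16 column gaps: 1462 + 400 = 1862 px.
5d + 4·18 = 1862 → 5d = 1790 → d = 358 px.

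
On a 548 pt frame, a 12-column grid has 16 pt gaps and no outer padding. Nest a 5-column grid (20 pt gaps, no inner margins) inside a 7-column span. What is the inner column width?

46.6 pt

548 − 11·16 = 372; ÷12 gives c = 31 pt.
Span of 7: 7·31 + 6·16 = 217 + 96 = 313 pt.
5 columns + 4 gaps: 5d + 4·20 = 313.
5d = 313 − 80 = 233, so d = 46.6 pt.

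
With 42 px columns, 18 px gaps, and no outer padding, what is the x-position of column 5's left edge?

Before column 5: 4 columns + 4 gaps.
Offset = 4·(42 + 18) = 4·60 = 240 px.

240 px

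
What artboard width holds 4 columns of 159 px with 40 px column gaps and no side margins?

756 px

Summing: 636 + 120 = 756 px.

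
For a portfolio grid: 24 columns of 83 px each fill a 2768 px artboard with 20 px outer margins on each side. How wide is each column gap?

32 px

Inside the margins: 2768 − 40 = 2728 px.
Columns use 1992 px, leaving 736 px across 23 column gaps = 32 px each.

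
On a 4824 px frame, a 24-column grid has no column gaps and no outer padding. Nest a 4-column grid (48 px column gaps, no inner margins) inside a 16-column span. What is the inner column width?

768 px

24c = 4824 → c = 201 px.
16-column span = 16·201 = 3216 px.
3216 − 3·48 = 3072; ÷4 gives d = 768 px.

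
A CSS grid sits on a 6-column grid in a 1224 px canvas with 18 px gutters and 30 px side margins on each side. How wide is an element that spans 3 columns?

573 px

Inside the margins: 1224 − 60 = 1164 px.
1164 − 5·18 = 1074; ÷6 gives c = 179 px.
3 columns plus 2 gutters: 537 + 36 = 573 px.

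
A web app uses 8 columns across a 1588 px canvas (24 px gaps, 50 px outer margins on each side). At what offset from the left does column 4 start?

Content = 1588 − 2·50 = 1488 px.
8c + 7·24 = 1488 → 8c = 1320 → c = 165 px.
Each column+gutter stride is 189 px; 3 of them past the 50 px margin is 50 + 567 = 617 px.

617 px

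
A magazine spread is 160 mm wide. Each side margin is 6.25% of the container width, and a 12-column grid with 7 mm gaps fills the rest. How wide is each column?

Margins: 6.25% × 160 = 10 mm each, so content = 160 − 20 = 140 mm.
12c + 11·7 = 140 → 12c = 63 → c = 5.25 mm.

5.25 mm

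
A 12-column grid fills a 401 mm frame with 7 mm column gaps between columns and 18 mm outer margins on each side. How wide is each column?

Subtract both margins: 401 − 2·18 = 365 mm.
365 − 11·7 = 288; ÷12 gives c = 24 mm.

24 mm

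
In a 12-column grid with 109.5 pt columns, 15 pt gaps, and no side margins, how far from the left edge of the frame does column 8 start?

Before column 8: 7 columns + 7 gaps.
Offset = 7·(109.5 + 15) = 7·124.5 = 871.5 pt.

871.5 pt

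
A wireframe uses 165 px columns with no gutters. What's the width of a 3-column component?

495 px

3-column span = 3·165 = 495 px.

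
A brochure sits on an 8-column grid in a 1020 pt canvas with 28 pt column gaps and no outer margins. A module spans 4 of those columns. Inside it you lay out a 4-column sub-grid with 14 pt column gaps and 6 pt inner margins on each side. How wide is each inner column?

Subtracting 7 column gaps of 28 leaves 824 for 8 columns, so c = 103 pt.
Span of 4: 4·103 + 3·28 = 412 + 84 = 496 pt.
Inner content = 496 − 2·6 = 484 pt.
484 − 3·14 = 442; ÷4 gives d = 110.5 pt.

110.5 pt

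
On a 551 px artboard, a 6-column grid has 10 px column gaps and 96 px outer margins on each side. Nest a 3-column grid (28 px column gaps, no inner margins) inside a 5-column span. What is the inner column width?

80.5 px

Inside the margins: 551 − 192 = 359 px.
6c + 5·10 = 359 → 6c = 309 → c = 51.5 px.
Span of 5: 5·51.5 + 4·10 = 257.5 + 40 = 297.5 px.
297.5 − 2·28 = 241.5; ÷3 gives d = 80.5 px.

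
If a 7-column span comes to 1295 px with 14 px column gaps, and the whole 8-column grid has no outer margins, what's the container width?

1482 px

1295 − 6·14 = 1211; ÷7 gives c = 173 px.
Container = 8·173 + 7·14 = 1384 + 98 = 1482 px.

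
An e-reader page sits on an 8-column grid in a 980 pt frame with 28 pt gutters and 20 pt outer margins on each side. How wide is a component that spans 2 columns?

Take off 40 pt of margins, leaving 940 pt.
8c + 7·28 = 940 → 8c = 744 → c = 93 pt.
Span of 2: 2·93 + 1·28 = 186 + 28 = 214 pt.

214 pt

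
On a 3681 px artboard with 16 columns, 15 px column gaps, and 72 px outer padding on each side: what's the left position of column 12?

2514 px

Subtract both margins: 3681 − 2·72 = 3537 px.
Subtracting 15 column gaps of 15 leaves 3312 for 16 columns, so c = 207 px.
Each column+gutter stride is 222 px; 11 of them past the 72 px margin is 72 + 2442 = 2514 px.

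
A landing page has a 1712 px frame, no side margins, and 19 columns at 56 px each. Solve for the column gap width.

36 px

Columns use 1064 px, leaving 648 px across 18 column gaps = 36 px each.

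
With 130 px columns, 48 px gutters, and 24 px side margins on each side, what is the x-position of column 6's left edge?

Each column+gutter stride is 178 px; 5 of them past the 24 px margin is 24 + 890 = 914 px.

914 px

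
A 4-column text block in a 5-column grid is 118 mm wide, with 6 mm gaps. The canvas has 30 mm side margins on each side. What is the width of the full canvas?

4 columns + 3 gaps: 4c + 3·6 = 118.
4c = 118 − 18 = 100, so c = 25 mm.
Total width: 2·30 + 5·25 + 4·6 = 209 mm.

209 mm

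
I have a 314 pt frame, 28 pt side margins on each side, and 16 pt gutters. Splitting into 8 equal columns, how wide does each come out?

18.25 pt

Take off 56 pt of margins, leaving 258 pt.
Subtracting 7 gutters of 16 leaves 146 for 8 columns, so c = 18.25 pt.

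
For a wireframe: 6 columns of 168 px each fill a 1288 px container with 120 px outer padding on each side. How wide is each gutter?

8 px

Inside the margins: 1288 − 240 = 1048 px.
6·168 + 5g = 1048 → 5g = 40 → g = 8 px.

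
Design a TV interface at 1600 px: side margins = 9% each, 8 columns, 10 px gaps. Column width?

155.25 px

1600 × (1 − 2·9%) = 1600 × 82% = 1312 px for the columns.
Subtracting 7 gaps of 10 leaves 1242 for 8 columns, so c = 155.25 px.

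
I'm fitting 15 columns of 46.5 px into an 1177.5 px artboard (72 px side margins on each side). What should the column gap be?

24 px

Subtract both margins: 1177.5 − 2·72 = 1033.5 px.
15 columns take 15·46.5 = 697.5 px; remaining 336 splits into 14 column gaps.
g = 336 / 14 = 24 px.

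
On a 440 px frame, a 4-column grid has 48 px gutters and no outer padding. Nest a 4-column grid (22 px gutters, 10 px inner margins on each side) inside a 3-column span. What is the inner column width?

58 px

4c + 3·48 = 440 → 4c = 296 → c = 74 px.
Span of 3: 3·74 + 2·48 = 222 + 96 = 318 px.
Inner content = 318 − 2·10 = 298 px.
Subtracting 3 gutters of 22 leaves 232 for 4 columns, so d = 58 px.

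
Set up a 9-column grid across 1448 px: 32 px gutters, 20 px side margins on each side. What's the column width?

128 px

Subtract both margins: 1448 − 2·20 = 1408 px.
Subtracting 8 gutters of 32 leaves 1152 for 9 columns, so c = 128 px.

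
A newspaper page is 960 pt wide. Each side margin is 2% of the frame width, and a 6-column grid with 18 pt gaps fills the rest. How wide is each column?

138.6 pt

960 × (1 − 2·2%) = 960 × 96% = 921.6 pt for the columns.
6 columns + 5 gaps: 6c + 5·18 = 921.6.
6c = 921.6 − 90 = 831.6, so c = 138.6 pt.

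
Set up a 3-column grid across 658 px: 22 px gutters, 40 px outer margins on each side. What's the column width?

Inside the margins: 658 − 80 = 578 px.
Subtracting 2 gutters of 22 leaves 534 for 3 columns, so c = 178 px.

178 px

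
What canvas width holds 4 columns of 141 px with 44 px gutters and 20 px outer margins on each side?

Canvas = 2·20 + 4·141 + 3·44 = 40 + 564 + 132 = 736 px.

736 px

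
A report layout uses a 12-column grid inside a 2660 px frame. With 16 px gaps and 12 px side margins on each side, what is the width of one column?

205 px

Content width = 2660 − 2·12 = 2636 px.
12 columns + 11 gaps: 12c + 11·16 = 2636.
12c = 2636 − 176 = 2460, so c = 205 px.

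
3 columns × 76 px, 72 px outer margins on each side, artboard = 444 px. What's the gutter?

36 px

Subtract both margins: 444 − 2·72 = 300 px.
3 columns take 3·76 = 228 px; remaining 72 splits into 2 gutters.
g = 72 / 2 = 36 px.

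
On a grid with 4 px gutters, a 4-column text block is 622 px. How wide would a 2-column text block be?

309 px

622 − 3·4 = 610; ÷4 gives c = 152.5 px.
2-column span = 2·152.5 + 1·4 = 309 px.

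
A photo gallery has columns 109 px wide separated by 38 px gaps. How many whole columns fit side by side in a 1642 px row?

Each extra column adds 109 + 38 = 147 px.
(1642 + 38) / 147 = 11.43, so 11 columns fit.

11 columns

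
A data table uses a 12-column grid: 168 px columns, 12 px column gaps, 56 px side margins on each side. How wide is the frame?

2260 px

Total width: 2·56 + 12·168 + 11·12 = 2260 px.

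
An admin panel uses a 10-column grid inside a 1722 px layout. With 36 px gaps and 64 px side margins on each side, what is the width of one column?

Content width = 1722 − 2·64 = 1594 px.
10 columns + 9 gaps: 10c + 9·36 = 1594.
10c = 1594 − 324 = 1270, so c = 127 px.

127 px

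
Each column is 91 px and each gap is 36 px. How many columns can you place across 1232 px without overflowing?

9 columns

k columns need k·91 + (k−1)·36 = k·127 − 36.
k·127 − 36 ≤ 1232 → k ≤ 1268 / 127 ≈ 9.98, so k = 9.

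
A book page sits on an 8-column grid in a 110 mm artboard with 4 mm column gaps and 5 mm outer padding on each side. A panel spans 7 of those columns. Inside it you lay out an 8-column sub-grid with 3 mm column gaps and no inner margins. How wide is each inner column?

8.25 mm

Outer content = 110 − 2·5 = 100 mm.
Subtracting 7 column gaps of 4 leaves 72 for 8 columns, so c = 9 mm.
7 columns plus 6 column gaps: 63 + 24 = 87 mm.
8d + 7·3 = 87 → 8d = 66 → d = 8.25 mm.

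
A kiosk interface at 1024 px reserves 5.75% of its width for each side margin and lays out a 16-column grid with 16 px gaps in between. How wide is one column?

41.64 px

Each margin = 5.75% of 1024 = 58.88 px; content = 1024 − 2·58.88 = 906.24 px.
16 columns + 15 gaps: 16c + 15·16 = 906.24.
16c = 906.24 − 240 = 666.24, so c = 41.64 px.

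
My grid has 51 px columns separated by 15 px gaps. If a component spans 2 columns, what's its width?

117 px

2-column span = 2·51 + 1·15 = 117 px.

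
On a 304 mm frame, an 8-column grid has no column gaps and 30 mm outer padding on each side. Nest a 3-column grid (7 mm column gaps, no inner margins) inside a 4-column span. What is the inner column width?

Outer content = 304 − 2·30 = 244 mm.
With no column gaps, each column is 244/8 = 30.5 mm.
With no column gaps, 4 columns span 4·30.5 = 122 mm.
122 − 2·7 = 108; ÷3 gives d = 36 mm.

36 mm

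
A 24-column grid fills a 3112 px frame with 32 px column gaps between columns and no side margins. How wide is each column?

24 columns + 23 column gaps: 24c + 23·32 = 3112.
24c = 3112 − 736 = 2376, so c = 99 px.

99 px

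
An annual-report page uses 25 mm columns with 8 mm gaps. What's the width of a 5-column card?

157 mm

Span of 5: 5·25 + 4·8 = 125 + 32 = 157 mm.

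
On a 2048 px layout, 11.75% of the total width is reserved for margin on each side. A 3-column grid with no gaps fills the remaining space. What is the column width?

522.24 px

2048 × (1 − 2·11.75%) = 2048 × 76.5% = 1566.72 px for the columns.
With no gaps, each column is 1566.72/3 = 522.24 px.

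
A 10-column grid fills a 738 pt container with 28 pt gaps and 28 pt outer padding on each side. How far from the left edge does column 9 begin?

Inside the margins: 738 − 56 = 682 pt.
682 − 9·28 = 430; ÷10 gives c = 43 pt.
Before column 9: the margin + 8 columns + 8 gaps.
Offset = 28 + 8·(43 + 28) = 28 + 568 = 596 pt.

596 pt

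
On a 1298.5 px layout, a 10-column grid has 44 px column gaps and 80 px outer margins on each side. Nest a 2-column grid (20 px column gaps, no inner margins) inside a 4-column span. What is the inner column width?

Inside the margins: 1298.5 − 160 = 1138.5 px.
Subtracting 9 column gaps of 44 leaves 742.5 for 10 columns, so c = 74.25 px.
4 columns plus 3 column gaps: 297 + 132 = 429 px.
Subtracting 1 column gap of 20 leaves 409 for 2 columns, so d = 204.5 px.

204.5 px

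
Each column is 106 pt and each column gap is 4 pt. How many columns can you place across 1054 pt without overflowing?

9 columns

9 columns: 9·106 + 8·4 = 986 pt ≤ 1054.
10 columns: 1096 pt > 1054. So 9.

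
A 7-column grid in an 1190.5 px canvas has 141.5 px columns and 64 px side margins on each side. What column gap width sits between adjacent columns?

Take off 128 px of margins, leaving 1062.5 px.
7·141.5 + 6g = 1062.5 → 6g = 72 → g = 12 px.

12 px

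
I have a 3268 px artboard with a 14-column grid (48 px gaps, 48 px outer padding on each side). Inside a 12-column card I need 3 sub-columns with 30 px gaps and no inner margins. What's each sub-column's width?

Subtract both margins: 3268 − 2·48 = 3172 px.
Subtracting 13 gaps of 48 leaves 2548 for 14 columns, so c = 182 px.
Span of 12: 12·182 + 11·48 = 2184 + 528 = 2712 px.
3d + 2·30 = 2712 → 3d = 2652 → d = 884 px.

884 px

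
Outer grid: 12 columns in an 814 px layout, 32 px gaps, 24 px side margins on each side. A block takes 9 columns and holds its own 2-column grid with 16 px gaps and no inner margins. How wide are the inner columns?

Take off 48 px of margins, leaving 766 px.
766 − 11·32 = 414; ÷12 gives c = 34.5 px.
Span of 9: 9·34.5 + 8·32 = 310.5 + 256 = 566.5 px.
2 columns + 1 gap: 2d + 1·16 = 566.5.
2d = 566.5 − 16 = 550.5, so d = 275.25 px.

275.25 px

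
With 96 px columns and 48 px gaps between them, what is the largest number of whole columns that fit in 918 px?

k columns need k·96 + (k−1)·48 = k·144 − 48.
k·144 − 48 ≤ 918 → k ≤ 966 / 144 ≈ 6.71, so k = 6.

6 columns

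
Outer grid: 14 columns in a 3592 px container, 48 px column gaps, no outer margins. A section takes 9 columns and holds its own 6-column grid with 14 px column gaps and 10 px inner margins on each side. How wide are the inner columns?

367 px

14 columns + 13 column gaps: 14c + 13·48 = 3592.
14c = 3592 − 624 = 2968, so c = 212 px.
9-column span = 9·212 + 8·48 = 2292 px.
Inner content = 2292 − 2·10 = 2272 px.
6 columns + 5 column gaps: 6d + 5·14 = 2272.
6d = 2272 − 70 = 2202, so d = 367 px.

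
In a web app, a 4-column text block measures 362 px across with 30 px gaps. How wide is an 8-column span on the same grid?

362 − 3·30 = 272; ÷4 gives c = 68 px.
8-column span = 8·68 + 7·30 = 754 px.

754 px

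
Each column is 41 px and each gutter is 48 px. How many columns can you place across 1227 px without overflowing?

14 columns

14 columns: 14·41 + 13·48 = 1198 px ≤ 1227.
15 columns: 1287 px > 1227. So 14.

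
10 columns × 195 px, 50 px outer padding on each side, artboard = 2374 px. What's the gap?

Subtract both margins: 2374 − 2·50 = 2274 px.
10·195 + 9g = 2274 → 9g = 324 → g = 36 px.

36 px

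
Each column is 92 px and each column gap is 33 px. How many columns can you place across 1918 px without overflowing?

15 columns: 15·92 + 14·33 = 1842 px ≤ 1918.
16 columns: 1967 px > 1918. So 15.

15 columns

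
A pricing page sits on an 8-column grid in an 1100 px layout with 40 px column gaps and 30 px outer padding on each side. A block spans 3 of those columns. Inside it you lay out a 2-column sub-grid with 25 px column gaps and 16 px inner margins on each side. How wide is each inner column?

154 px

Inside the margins: 1100 − 60 = 1040 px.
8 columns + 7 column gaps: 8c + 7·40 = 1040.
8c = 1040 − 280 = 760, so c = 95 px.
Span of 3: 3·95 + 2·40 = 285 + 80 = 365 px.
Inner content = 365 − 2·16 = 333 px.
333 − 1·25 = 308; ÷2 gives d = 154 px.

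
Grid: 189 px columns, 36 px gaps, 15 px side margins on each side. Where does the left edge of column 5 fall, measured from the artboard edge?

Each column+gutter stride is 225 px; 4 of them past the 15 px margin is 15 + 900 = 915 px.

915 px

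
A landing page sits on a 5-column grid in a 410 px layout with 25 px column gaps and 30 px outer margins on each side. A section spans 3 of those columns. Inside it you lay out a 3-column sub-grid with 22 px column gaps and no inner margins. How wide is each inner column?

52 px

Take off 60 px of margins, leaving 350 px.
5 columns + 4 column gaps: 5c + 4·25 = 350.
5c = 350 − 100 = 250, so c = 50 px.
3-column span = 3·50 + 2·25 = 200 px.
3d + 2·22 = 200 → 3d = 156 → d = 52 px.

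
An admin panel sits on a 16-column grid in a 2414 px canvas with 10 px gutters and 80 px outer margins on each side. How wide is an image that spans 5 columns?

697.5 px

Inside the margins: 2414 − 160 = 2254 px.
2254 − 15·10 = 2104; ÷16 gives c = 131.5 px.
5-column span = 5·131.5 + 4·10 = 697.5 px.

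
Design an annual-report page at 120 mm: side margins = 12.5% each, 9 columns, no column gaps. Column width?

Each margin = 12.5% of 120 = 15 mm; content = 120 − 2·15 = 90 mm.
9c = 90 → c = 10 mm.

10 mm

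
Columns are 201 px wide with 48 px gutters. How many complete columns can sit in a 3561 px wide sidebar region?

Each extra column adds 201 + 48 = 249 px.
(3561 + 48) / 249 = 14.49, so 14 columns fit.

14 columns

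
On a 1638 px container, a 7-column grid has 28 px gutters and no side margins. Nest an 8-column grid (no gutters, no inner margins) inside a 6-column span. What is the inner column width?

175 px

7c + 6·28 = 1638 → 7c = 1470 → c = 210 px.
6 columns plus 5 gutters: 1260 + 140 = 1400 px.
1400 / 8 = 175 px per column.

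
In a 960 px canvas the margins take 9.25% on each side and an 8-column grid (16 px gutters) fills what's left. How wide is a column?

Margins: 9.25% × 960 = 88.8 px each, so content = 960 − 177.6 = 782.4 px.
782.4 − 7·16 = 670.4; ÷8 gives c = 83.8 px.

83.8 px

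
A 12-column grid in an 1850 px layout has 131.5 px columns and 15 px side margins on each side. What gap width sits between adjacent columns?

22 px

Subtract both margins: 1850 − 2·15 = 1820 px.
12·131.5 + 11g = 1820 → 11g = 242 → g = 22 px.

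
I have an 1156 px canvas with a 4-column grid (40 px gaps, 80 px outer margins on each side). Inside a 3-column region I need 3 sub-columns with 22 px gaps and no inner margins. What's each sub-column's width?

231 px

Take off 160 px of margins, leaving 996 px.
4 columns + 3 gaps: 4c + 3·40 = 996.
4c = 996 − 120 = 876, so c = 219 px.
3-column span = 3·219 + 2·40 = 737 px.
3d + 2·22 = 737 → 3d = 693 → d = 231 px.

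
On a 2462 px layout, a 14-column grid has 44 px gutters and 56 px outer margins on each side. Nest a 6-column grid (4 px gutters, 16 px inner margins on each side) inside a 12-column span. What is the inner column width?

326 px

Subtract both margins: 2462 − 2·56 = 2350 px.
2350 − 13·44 = 1778; ÷14 gives c = 127 px.
12 columns plus 11 gutters: 1524 + 484 = 2008 px.
Inner content = 2008 − 2·16 = 1976 px.
1976 − 5·4 = 1956; ÷6 gives d = 326 px.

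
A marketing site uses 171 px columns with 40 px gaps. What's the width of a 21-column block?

4391 px

21-column span = 21·171 + 20·40 = 4391 px.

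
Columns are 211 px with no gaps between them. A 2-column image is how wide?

2-column span = 2·211 = 422 px.

422 px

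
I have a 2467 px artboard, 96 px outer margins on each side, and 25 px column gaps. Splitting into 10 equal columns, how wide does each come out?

Inside the margins: 2467 − 192 = 2275 px.
2275 − 9·25 = 2050; ÷10 gives c = 205 px.

205 px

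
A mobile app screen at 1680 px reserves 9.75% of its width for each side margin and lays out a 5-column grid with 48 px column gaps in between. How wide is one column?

1680 × (1 − 2·9.75%) = 1680 × 80.5% = 1352.4 px for the columns.
5 columns + 4 column gaps: 5c + 4·48 = 1352.4.
5c = 1352.4 − 192 = 1160.4, so c = 232.08 px.

232.08 px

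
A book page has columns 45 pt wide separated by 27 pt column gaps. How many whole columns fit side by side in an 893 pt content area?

12 columns

k columns need k·45 + (k−1)·27 = k·72 − 27.
k·72 − 27 ≤ 893 → k ≤ 920 / 72 ≈ 12.78, so k = 12.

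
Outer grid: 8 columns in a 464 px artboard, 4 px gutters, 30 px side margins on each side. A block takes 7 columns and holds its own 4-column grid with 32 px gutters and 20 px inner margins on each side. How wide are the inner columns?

Inside the margins: 464 − 60 = 404 px.
8c + 7·4 = 404 → 8c = 376 → c = 47 px.
7 columns plus 6 gutters: 329 + 24 = 353 px.
Inner content = 353 − 2·20 = 313 px.
313 − 3·32 = 217; ÷4 gives d = 54.25 px.

54.25 px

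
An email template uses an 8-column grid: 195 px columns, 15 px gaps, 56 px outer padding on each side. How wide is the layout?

1777 px

Layout = 2·56 + 8·195 + 7·15 = 112 + 1560 + 105 = 1777 px.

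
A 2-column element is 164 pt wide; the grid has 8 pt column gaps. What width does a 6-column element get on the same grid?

164 − 1·8 = 156; ÷2 gives c = 78 pt.
Span of 6: 6·78 + 5·8 = 468 + 40 = 508 pt.

508 pt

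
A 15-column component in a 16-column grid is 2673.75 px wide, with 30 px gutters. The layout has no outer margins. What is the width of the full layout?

2854 px

15c + 14·30 = 2673.75 → 15c = 2253.75 → c = 150.25 px.
Summing: 2404 + 450 = 2854 px.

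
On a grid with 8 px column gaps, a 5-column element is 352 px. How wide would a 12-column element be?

856 px

5 columns + 4 column gaps: 5c + 4·8 = 352.
5c = 352 − 32 = 320, so c = 64 px.
Span of 12: 12·64 + 11·8 = 768 + 88 = 856 px.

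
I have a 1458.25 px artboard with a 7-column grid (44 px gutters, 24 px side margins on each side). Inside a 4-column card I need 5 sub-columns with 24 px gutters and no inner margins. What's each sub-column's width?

138.2 px

Inside the margins: 1458.25 − 48 = 1410.25 px.
7c + 6·44 = 1410.25 → 7c = 1146.25 → c = 163.75 px.
4 columns plus 3 gutters: 655 + 132 = 787 px.
5 columns + 4 gutters: 5d + 4·24 = 787.
5d = 787 − 96 = 691, so d = 138.2 px.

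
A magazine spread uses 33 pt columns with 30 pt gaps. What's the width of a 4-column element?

4 columns plus 3 gaps: 132 + 90 = 222 pt.

222 pt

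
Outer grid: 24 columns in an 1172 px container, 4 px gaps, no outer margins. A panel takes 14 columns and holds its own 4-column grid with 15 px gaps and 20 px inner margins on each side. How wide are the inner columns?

24c + 23·4 = 1172 → 24c = 1080 → c = 45 px.
Span of 14: 14·45 + 13·4 = 630 + 52 = 682 px.
Inner content = 682 − 2·20 = 642 px.
4d + 3·15 = 642 → 4d = 597 → d = 149.25 px.

149.25 px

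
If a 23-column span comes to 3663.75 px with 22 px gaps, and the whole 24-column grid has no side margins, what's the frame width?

3824 px

23c + 22·22 = 3663.75 → 23c = 3179.75 → c = 138.25 px.
Summing: 3318 + 506 = 3824 px.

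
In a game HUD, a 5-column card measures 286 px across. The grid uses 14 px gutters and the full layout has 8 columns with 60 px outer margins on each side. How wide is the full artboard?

5 columns + 4 gutters: 5c + 4·14 = 286.
5c = 286 − 56 = 230, so c = 46 px.
Artboard = 2·60 + 8·46 + 7·14 = 120 + 368 + 98 = 586 px.

586 px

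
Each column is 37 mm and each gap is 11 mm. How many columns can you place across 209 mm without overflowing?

4 columns: 4·37 + 3·11 = 181 mm ≤ 209.
5 columns: 229 mm > 209. So 4.

4 columns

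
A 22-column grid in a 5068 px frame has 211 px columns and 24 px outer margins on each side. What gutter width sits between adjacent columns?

18 px

Subtract both margins: 5068 − 2·24 = 5020 px.
Columns use 4642 px, leaving 378 px across 21 gutters = 18 px each.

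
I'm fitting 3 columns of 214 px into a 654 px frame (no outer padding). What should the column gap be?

Columns use 642 px, leaving 12 px across 2 column gaps = 6 px each.

6 px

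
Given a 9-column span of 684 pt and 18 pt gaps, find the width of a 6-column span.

450 pt

9c + 8·18 = 684 → 9c = 540 → c = 60 pt.
6-column span = 6·60 + 5·18 = 450 pt.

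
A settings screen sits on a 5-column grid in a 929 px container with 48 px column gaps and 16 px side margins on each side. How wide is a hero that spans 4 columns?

708 px

Take off 32 px of margins, leaving 897 px.
Subtracting 4 column gaps of 48 leaves 705 for 5 columns, so c = 141 px.
4 columns plus 3 column gaps: 564 + 144 = 708 px.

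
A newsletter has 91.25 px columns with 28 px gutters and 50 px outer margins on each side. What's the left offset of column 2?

169.25 px

Column 2 starts at margin + 1·(column + gutter) = 50 + 1·119.25 = 169.25 px.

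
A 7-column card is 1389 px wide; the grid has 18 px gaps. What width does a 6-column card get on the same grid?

1188 px

7c + 6·18 = 1389 → 7c = 1281 → c = 183 px.
6-column span = 6·183 + 5·18 = 1188 px.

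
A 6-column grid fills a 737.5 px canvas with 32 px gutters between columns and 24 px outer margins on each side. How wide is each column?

88.25 px

Inside the margins: 737.5 − 48 = 689.5 px.
689.5 − 5·32 = 529.5; ÷6 gives c = 88.25 px.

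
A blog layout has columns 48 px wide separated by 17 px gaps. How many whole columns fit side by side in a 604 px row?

9 columns

9 columns: 9·48 + 8·17 = 568 px ≤ 604.
10 columns: 633 px > 604. So 9.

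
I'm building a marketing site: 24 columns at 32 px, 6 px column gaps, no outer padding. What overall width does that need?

906 px

Summing: 768 + 138 = 906 px.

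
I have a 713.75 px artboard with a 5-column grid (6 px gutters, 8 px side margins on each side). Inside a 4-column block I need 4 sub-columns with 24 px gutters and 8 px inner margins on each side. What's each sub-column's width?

117.25 px

Outer content = 713.75 − 2·8 = 697.75 px.
5 columns + 4 gutters: 5c + 4·6 = 697.75.
5c = 697.75 − 24 = 673.75, so c = 134.75 px.
Span of 4: 4·134.75 + 3·6 = 539 + 18 = 557 px.
Inner content = 557 − 2·8 = 541 px.
541 − 3·24 = 469; ÷4 gives d = 117.25 px.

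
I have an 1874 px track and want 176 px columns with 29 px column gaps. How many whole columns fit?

Each extra column adds 176 + 29 = 205 px.
(1874 + 29) / 205 = 9.28, so 9 columns fit.

9 columns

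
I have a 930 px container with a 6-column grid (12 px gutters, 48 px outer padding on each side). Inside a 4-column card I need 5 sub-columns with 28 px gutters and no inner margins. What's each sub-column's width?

Take off 96 px of margins, leaving 834 px.
834 − 5·12 = 774; ÷6 gives c = 129 px.
4-column span = 4·129 + 3·12 = 552 px.
552 − 4·28 = 440; ÷5 gives d = 88 px.

88 px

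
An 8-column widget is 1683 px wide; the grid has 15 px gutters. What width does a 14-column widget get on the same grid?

1683 − 7·15 = 1578; ÷8 gives c = 197.25 px.
14 columns plus 13 gutters: 2761.5 + 195 = 2956.5 px.

2956.5 px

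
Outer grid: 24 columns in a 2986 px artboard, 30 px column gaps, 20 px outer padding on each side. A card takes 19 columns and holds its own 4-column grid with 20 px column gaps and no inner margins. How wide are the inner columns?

566.5 px

Inside the margins: 2986 − 40 = 2946 px.
2946 − 23·30 = 2256; ÷24 gives c = 94 px.
19-column span = 19·94 + 18·30 = 2326 px.
2326 − 3·20 = 2266; ÷4 gives d = 566.5 px.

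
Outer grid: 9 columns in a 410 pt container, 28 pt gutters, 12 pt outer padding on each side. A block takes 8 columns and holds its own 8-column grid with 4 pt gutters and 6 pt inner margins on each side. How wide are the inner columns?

Outer content = 410 − 2·12 = 386 pt.
9 columns + 8 gutters: 9c + 8·28 = 386.
9c = 386 − 224 = 162, so c = 18 pt.
8-column span = 8·18 + 7·28 = 340 pt.
Inner content = 340 − 2·6 = 328 pt.
8d + 7·4 = 328 → 8d = 300 → d = 37.5 pt.

37.5 pt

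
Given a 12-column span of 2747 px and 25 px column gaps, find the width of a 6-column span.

12 columns + 11 column gaps: 12c + 11·25 = 2747.
12c = 2747 − 275 = 2472, so c = 206 px.
Span of 6: 6·206 + 5·25 = 1236 + 125 = 1361 px.

1361 px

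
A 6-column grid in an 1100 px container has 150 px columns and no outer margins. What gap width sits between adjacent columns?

40 px

6·150 + 5g = 1100 → 5g = 200 → g = 40 px.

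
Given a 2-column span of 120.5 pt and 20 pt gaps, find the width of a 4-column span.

2 columns + 1 gap: 2c + 1·20 = 120.5.
2c = 120.5 − 20 = 100.5, so c = 50.25 pt.
Span of 4: 4·50.25 + 3·20 = 201 + 60 = 261 pt.

261 pt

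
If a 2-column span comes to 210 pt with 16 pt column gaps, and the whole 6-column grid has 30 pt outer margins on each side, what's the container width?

722 pt

2 columns + 1 column gap: 2c + 1·16 = 210.
2c = 210 − 16 = 194, so c = 97 pt.
Total width: 2·30 + 6·97 + 5·16 = 722 pt.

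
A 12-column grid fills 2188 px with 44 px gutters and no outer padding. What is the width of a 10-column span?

12c + 11·44 = 2188 → 12c = 1704 → c = 142 px.
Span of 10: 10·142 + 9·44 = 1420 + 396 = 1816 px.

1816 px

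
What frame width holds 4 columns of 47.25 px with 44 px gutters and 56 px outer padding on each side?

Frame = 2·56 + 4·47.25 + 3·44 = 112 + 189 + 132 = 433 px.

433 px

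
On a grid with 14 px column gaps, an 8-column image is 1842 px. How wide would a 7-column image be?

8 columns + 7 column gaps: 8c + 7·14 = 1842.
8c = 1842 − 98 = 1744, so c = 218 px.
7 columns plus 6 column gaps: 1526 + 84 = 1610 px.

1610 px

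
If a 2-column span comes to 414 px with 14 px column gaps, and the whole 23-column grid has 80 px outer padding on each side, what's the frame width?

5068 px

414 − 1·14 = 400; ÷2 gives c = 200 px.
Frame = 2·80 + 23·200 + 22·14 = 160 + 4600 + 308 = 5068 px.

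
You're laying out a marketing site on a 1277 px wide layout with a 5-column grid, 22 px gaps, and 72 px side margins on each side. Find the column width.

Content width = 1277 − 2·72 = 1133 px.
Subtracting 4 gaps of 22 leaves 1045 for 5 columns, so c = 209 px.

209 px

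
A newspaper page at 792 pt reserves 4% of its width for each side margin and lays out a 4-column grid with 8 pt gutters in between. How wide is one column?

Each margin = 4% of 792 = 31.68 pt; content = 792 − 2·31.68 = 728.64 pt.
4 columns + 3 gutters: 4c + 3·8 = 728.64.
4c = 728.64 − 24 = 704.64, so c = 176.16 pt.

176.16 pt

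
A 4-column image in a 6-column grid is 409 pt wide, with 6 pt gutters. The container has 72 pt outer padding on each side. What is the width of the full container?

Subtracting 3 gutters of 6 leaves 391 for 4 columns, so c = 97.75 pt.
Adding margins, columns and gutters: 144 + 586.5 + 30 = 760.5 pt.

760.5 pt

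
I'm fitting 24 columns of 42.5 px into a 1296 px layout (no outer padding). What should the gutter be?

24·42.5 + 23g = 1296 → 23g = 276 → g = 12 px.

12 px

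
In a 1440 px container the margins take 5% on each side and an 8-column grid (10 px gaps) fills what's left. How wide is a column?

153.25 px

Margins: 5% × 1440 = 72 px each, so content = 1440 − 144 = 1296 px.
1296 − 7·10 = 1226; ÷8 gives c = 153.25 px.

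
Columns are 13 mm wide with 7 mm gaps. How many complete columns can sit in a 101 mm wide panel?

5 columns

Each extra column adds 13 + 7 = 20 mm.
(101 + 7) / 20 = 5.40, so 5 columns fit.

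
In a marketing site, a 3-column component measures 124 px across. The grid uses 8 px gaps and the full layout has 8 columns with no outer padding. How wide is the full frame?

344 px

124 − 2·8 = 108; ÷3 gives c = 36 px.
Frame = 8·36 + 7·8 = 288 + 56 = 344 px.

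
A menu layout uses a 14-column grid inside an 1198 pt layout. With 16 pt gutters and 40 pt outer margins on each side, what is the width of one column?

Subtract both margins: 1198 − 2·40 = 1118 pt.
Subtracting 13 gutters of 16 leaves 910 for 14 columns, so c = 65 pt.

65 pt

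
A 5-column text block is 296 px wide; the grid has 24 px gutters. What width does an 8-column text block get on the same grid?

488 px

Subtracting 4 gutters of 24 leaves 200 for 5 columns, so c = 40 px.
8-column span = 8·40 + 7·24 = 488 px.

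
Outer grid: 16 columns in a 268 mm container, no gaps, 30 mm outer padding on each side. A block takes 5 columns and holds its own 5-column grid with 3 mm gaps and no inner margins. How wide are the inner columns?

10.6 mm

Inside the margins: 268 − 60 = 208 mm.
With no gaps, each column is 208/16 = 13 mm.
With no gaps, 5 columns span 5·13 = 65 mm.
5d + 4·3 = 65 → 5d = 53 → d = 10.6 mm.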